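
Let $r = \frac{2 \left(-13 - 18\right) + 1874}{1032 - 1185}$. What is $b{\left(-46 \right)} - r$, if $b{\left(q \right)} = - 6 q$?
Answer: $\frac{14680}{51} \approx 287.84$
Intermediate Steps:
$r = - \frac{604}{51}$ ($r = \frac{2 \left(-31\right) + 1874}{-153} = \left(-62 + 1874\right) \left(- \frac{1}{153}\right) = 1812 \left(- \frac{1}{153}\right) = - \frac{604}{51} \approx -11.843$)
$b{\left(-46 \right)} - r = \left(-6\right) \left(-46\right) - - \frac{604}{51} = 276 + \frac{604}{51} = \frac{14680}{51}$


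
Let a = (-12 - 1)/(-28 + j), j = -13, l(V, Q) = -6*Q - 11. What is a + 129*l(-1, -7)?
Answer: 163972/41 ≈ 3999.3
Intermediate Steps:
l(V, Q) = -11 - 6*Q
a = 13/41 (a = (-12 - 1)/(-28 - 13) = -13/(-41) = -13*(-1/41) = 13/41 ≈ 0.31707)
a + 129*l(-1, -7) = 13/41 + 129*(-11 - 6*(-7)) = 13/41 + 129*(-11 + 42) = 13/41 + 129*31 = 13/41 + 3999 = 163972/41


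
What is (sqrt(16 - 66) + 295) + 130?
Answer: 425 + 5*I*sqrt(2) ≈ 425.0 + 7.0711*I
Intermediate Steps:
(sqrt(16 - 66) + 295) + 130 = (sqrt(-50) + 295) + 130 = (5*I*sqrt(2) + 295) + 130 = (295 + 5*I*sqrt(2)) + 130 = 425 + 5*I*sqrt(2)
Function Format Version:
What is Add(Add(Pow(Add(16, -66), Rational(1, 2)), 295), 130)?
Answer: Add(425, Mul(5, I, Pow(2, Rational(1, 2)))) ≈ Add(425.00, Mul(7.0711, I))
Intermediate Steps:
Add(Add(Pow(Add(16, -66), Rational(1, 2)), 295), 130) = Add(Add(Pow(-50, Rational(1, 2)), 295), 130) = Add(Add(Mul(5, I, Pow(2, Rational(1, 2))), 295), 130) = Add(Add(295, Mul(5, I, Pow(2, Rational(1, 2)))), 130) = Add(425, Mul(5, I, Pow(2, Rational(1, 2))))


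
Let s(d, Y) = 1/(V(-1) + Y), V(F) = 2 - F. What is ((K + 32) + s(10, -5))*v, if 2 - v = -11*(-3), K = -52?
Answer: 1271/2 ≈ 635.50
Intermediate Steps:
v = -31 (v = 2 - (-11)*(-3) = 2 - 1*33 = 2 - 33 = -31)
s(d, Y) = 1/(3 + Y) (s(d, Y) = 1/((2 - 1*(-1)) + Y) = 1/((2 + 1) + Y) = 1/(3 + Y))
((K + 32) + s(10, -5))*v = ((-52 + 32) + 1/(3 - 5))*(-31) = (-20 + 1/(-2))*(-31) = (-20 - ½)*(-31) = -41/2*(-31) = 1271/2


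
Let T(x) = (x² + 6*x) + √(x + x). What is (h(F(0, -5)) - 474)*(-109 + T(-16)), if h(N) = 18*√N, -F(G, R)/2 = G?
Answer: -24174 - 1896*I*√2 ≈ -24174.0 - 2681.3*I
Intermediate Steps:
F(G, R) = -2*G
T(x) = x² + 6*x + √2*√x (T(x) = (x² + 6*x) + √(2*x) = (x² + 6*x) + √2*√x = x² + 6*x + √2*√x)
(h(F(0, -5)) - 474)*(-109 + T(-16)) = (18*√(-2*0) - 474)*(-109 + ((-16)² + 6*(-16) + √2*√(-16))) = (18*√0 - 474)*(-109 + (256 - 96 + √2*(4*I))) = (18*0 - 474)*(-109 + (256 - 96 + 4*I*√2)) = (0 - 474)*(-109 + (160 + 4*I*√2)) = -474*(51 + 4*I*√2) = -24174 - 1896*I*√2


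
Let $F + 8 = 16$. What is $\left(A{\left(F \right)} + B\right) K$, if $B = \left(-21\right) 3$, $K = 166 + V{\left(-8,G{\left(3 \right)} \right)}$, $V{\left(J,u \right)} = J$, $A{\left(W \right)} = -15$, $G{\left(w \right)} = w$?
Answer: $-12324$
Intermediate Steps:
$F = 8$ ($F = -8 + 16 = 8$)
$K = 158$ ($K = 166 - 8 = 158$)
$B = -63$
$\left(A{\left(F \right)} + B\right) K = \left(-15 - 63\right) 158 = \left(-78\right) 158 = -12324$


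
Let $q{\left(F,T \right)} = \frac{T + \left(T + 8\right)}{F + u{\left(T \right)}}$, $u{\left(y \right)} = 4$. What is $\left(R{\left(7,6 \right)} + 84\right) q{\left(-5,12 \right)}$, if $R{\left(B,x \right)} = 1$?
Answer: $-2720$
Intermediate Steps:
$q{\left(F,T \right)} = \frac{8 + 2 T}{4 + F}$ ($q{\left(F,T \right)} = \frac{T + \left(T + 8\right)}{F + 4} = \frac{T + \left(8 + T\right)}{4 + F} = \frac{8 + 2 T}{4 + F}$)
$\left(R{\left(7,6 \right)} + 84\right) q{\left(-5,12 \right)} = \left(1 + 84\right) \frac{2 \left(4 + 12\right)}{4 - 5} = 85 \cdot 2 \frac{1}{-1} \cdot 16 = 85 \cdot 2 \left(-1\right) 16 = 85 \left(-32\right) = -2720$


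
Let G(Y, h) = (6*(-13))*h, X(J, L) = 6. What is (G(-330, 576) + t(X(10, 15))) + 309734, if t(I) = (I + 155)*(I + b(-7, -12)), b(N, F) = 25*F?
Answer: 217472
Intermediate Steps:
G(Y, h) = -78*h
t(I) = (-300 + I)*(155 + I) (t(I) = (I + 155)*(I + 25*(-12)) = (155 + I)*(I - 300) = (155 + I)*(-300 + I) = (-300 + I)*(155 + I))
(G(-330, 576) + t(X(10, 15))) + 309734 = (-78*576 + (-46500 + 6² - 145*6)) + 309734 = (-44928 + (-46500 + 36 - 870)) + 309734 = (-44928 - 47334) + 309734 = -92262 + 309734 = 217472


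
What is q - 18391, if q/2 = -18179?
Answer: -54749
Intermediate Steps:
q = -36358 (q = 2*(-18179) = -36358)
q - 18391 = -36358 - 18391 = -54749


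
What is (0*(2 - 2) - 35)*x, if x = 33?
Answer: -1155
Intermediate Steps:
(0*(2 - 2) - 35)*x = (0*(2 - 2) - 35)*33 = (0*0 - 35)*33 = (0 - 35)*33 = -35*33 = -1155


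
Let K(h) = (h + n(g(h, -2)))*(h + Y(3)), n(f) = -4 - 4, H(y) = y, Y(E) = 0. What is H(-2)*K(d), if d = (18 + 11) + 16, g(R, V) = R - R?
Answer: -3330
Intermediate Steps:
g(R, V) = 0
d = 45 (d = 29 + 16 = 45)
n(f) = -8
K(h) = h*(-8 + h) (K(h) = (h - 8)*(h + 0) = (-8 + h)*h = h*(-8 + h))
H(-2)*K(d) = -90*(-8 + 45) = -90*37 = -2*1665 = -3330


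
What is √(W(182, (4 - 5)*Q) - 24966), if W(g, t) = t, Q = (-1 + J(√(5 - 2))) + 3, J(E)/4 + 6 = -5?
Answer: 2*I*√6231 ≈ 157.87*I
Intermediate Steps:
J(E) = -44 (J(E) = -24 + 4*(-5) = -24 - 20 = -44)
Q = -42 (Q = (-1 - 44) + 3 = -45 + 3 = -42)
√(W(182, (4 - 5)*Q) - 24966) = √((4 - 5)*(-42) - 24966) = √(-1*(-42) - 24966) = √(42 - 24966) = √(-24924) = 2*I*√6231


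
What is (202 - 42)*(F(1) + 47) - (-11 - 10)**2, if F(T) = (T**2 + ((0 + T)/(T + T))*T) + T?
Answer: 7479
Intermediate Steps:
F(T) = T**2 + 3*T/2 (F(T) = (T**2 + (T/((2*T)))*T) + T = (T**2 + (T*(1/(2*T)))*T) + T = (T**2 + T/2) + T = T**2 + 3*T/2)
(202 - 42)*(F(1) + 47) - (-11 - 10)**2 = (202 - 42)*((1/2)*1*(3 + 2*1) + 47) - (-11 - 10)**2 = 160*((1/2)*1*(3 + 2) + 47) - 1*(-21)**2 = 160*((1/2)*1*5 + 47) - 1*441 = 160*(5/2 + 47) - 441 = 160*(99/2) - 441 = 7920 - 441 = 7479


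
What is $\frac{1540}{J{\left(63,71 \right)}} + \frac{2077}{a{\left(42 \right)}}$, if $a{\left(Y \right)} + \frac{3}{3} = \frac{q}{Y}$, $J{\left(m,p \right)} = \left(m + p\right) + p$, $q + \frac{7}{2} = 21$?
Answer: $- \frac{1019728}{287} \approx -3553.1$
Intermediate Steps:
$q = \frac{35}{2}$ ($q = - \frac{7}{2} + 21 = \frac{35}{2} \approx 17.5$)
$J{\left(m,p \right)} = m + 2 p$
$a{\left(Y \right)} = -1 + \frac{35}{2 Y}$
$\frac{1540}{J{\left(63,71 \right)}} + \frac{2077}{a{\left(42 \right)}} = \frac{1540}{63 + 2 \cdot 71} + \frac{2077}{\frac{1}{42} \left(\frac{35}{2} - 42\right)} = \frac{1540}{63 + 142} + \frac{2077}{\frac{1}{42} \left(\frac{35}{2} - 42\right)} = \frac{1540}{205} + \frac{2077}{\frac{1}{42} \left(- \frac{49}{2}\right)} = 1540 \cdot \frac{1}{205} + \frac{2077}{- \frac{7}{12}} = \frac{308}{41} + 2077 \left(- \frac{12}{7}\right) = \frac{308}{41} - \frac{24924}{7} = - \frac{1019728}{287}$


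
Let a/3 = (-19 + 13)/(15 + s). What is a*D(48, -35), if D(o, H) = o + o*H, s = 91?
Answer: 14688/53 ≈ 277.13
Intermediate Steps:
D(o, H) = o + H*o
a = -9/53 (a = 3*((-19 + 13)/(15 + 91)) = 3*(-6/106) = 3*(-6*1/106) = 3*(-3/53) = -9/53 ≈ -0.16981)
a*D(48, -35) = -432*(1 - 35)/53 = -432*(-34)/53 = -9/53*(-1632) = 14688/53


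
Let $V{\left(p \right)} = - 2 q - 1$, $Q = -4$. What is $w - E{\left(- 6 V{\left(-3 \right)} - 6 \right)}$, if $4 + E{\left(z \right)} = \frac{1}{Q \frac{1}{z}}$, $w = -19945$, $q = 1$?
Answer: $-19938$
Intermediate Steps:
$V{\left(p \right)} = -3$ ($V{\left(p \right)} = \left(-2\right) 1 - 1 = -2 - 1 = -3$)
$E{\left(z \right)} = -4 - \frac{z}{4}$ ($E{\left(z \right)} = -4 + \frac{1}{\left(-4\right) \frac{1}{z}} = -4 - \frac{z}{4}$)
$w - E{\left(- 6 V{\left(-3 \right)} - 6 \right)} = -19945 - \left(-4 - \frac{\left(-6\right) \left(-3\right) - 6}{4}\right) = -19945 - \left(-4 - \frac{18 - 6}{4}\right) = -19945 - \left(-4 - 3\right) = -19945 - -7 = -19945 + 7 = -19938$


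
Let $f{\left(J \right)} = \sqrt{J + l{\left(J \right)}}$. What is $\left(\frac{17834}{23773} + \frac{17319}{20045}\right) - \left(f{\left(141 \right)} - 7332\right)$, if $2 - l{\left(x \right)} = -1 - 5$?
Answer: $\frac{3494685590737}{476529785} - \sqrt{149} \approx 7321.4$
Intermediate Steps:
$l{\left(x \right)} = 8$ ($l{\left(x \right)} = 2 - \left(-1 - 5\right) = 2 - -6 = 2 + 6 = 8$)
$f{\left(J \right)} = \sqrt{8 + J}$ ($f{\left(J \right)} = \sqrt{J + 8} = \sqrt{8 + J}$)
$\left(\frac{17834}{23773} + \frac{17319}{20045}\right) - \left(f{\left(141 \right)} - 7332\right) = \left(\frac{17834}{23773} + \frac{17319}{20045}\right) - \left(\sqrt{8 + 141} - 7332\right) = \left(17834 \cdot \frac{1}{23773} + 17319 \cdot \frac{1}{20045}\right) - \left(\sqrt{149} - 7332\right) = \left(\frac{17834}{23773} + \frac{17319}{20045}\right) - \left(-7332 + \sqrt{149}\right) = \frac{769207117}{476529785} + \left(7332 - \sqrt{149}\right) = \frac{3494685590737}{476529785} - \sqrt{149}$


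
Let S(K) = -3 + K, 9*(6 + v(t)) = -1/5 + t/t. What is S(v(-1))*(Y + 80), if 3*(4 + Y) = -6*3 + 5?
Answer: -17243/27 ≈ -638.63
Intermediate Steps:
v(t) = -266/45 (v(t) = -6 + (-1/5 + t/t)/9 = -6 + (-1*1/5 + 1)/9 = -6 + (-1/5 + 1)/9 = -6 + (1/9)*(4/5) = -6 + 4/45 = -266/45)
Y = -25/3 (Y = -4 + (-6*3 + 5)/3 = -4 + (-18 + 5)/3 = -4 + (1/3)*(-13) = -4 - 13/3 = -25/3 ≈ -8.3333)
S(v(-1))*(Y + 80) = (-3 - 266/45)*(-25/3 + 80) = -401/45*215/3 = -17243/27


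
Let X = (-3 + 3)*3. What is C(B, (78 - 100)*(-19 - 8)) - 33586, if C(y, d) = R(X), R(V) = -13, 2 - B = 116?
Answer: -33599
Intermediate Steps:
B = -114 (B = 2 - 1*116 = 2 - 116 = -114)
X = 0 (X = 0*3 = 0)
C(y, d) = -13
C(B, (78 - 100)*(-19 - 8)) - 33586 = -13 - 33586 = -33599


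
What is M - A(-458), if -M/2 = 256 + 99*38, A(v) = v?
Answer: -7578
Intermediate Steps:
M = -8036 (M = -2*(256 + 99*38) = -2*(256 + 3762) = -2*4018 = -8036)
M - A(-458) = -8036 - 1*(-458) = -8036 + 458 = -7578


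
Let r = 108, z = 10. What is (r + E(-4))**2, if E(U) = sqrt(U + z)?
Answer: (108 + sqrt(6))**2 ≈ 12199.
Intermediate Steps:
E(U) = sqrt(10 + U) (E(U) = sqrt(U + 10) = sqrt(10 + U))
(r + E(-4))**2 = (108 + sqrt(10 - 4))**2 = (108 + sqrt(6))**2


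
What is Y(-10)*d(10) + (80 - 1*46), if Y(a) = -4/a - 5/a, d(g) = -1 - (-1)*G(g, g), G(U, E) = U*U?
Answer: 1231/10 ≈ 123.10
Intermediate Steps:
G(U, E) = U**2
d(g) = -1 + g**2 (d(g) = -1 - (-1)*g**2 = -1 + g**2)
Y(a) = -9/a
Y(-10)*d(10) + (80 - 1*46) = (-9/(-10))*(-1 + 10**2) + (80 - 1*46) = (-9*(-1/10))*(-1 + 100) + (80 - 46) = (9/10)*99 + 34 = 891/10 + 34 = 1231/10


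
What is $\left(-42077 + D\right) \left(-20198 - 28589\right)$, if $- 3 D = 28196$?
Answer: $\frac{7534030049}{3} \approx 2.5113 \cdot 10^{9}$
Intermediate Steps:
$D = - \frac{28196}{3}$ ($D = \left(- \frac{1}{3}\right) 28196 = - \frac{28196}{3} \approx -9398.7$)
$\left(-42077 + D\right) \left(-20198 - 28589\right) = \left(-42077 - \frac{28196}{3}\right) \left(-20198 - 28589\right) = \left(- \frac{154427}{3}\right) \left(-48787\right) = \frac{7534030049}{3}$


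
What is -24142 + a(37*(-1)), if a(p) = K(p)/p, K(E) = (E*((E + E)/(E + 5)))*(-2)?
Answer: -193173/8 ≈ -24147.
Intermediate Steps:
K(E) = -4*E²/(5 + E) (K(E) = (E*((2*E)/(5 + E)))*(-2) = (E*(2*E/(5 + E)))*(-2) = (2*E²/(5 + E))*(-2) = -4*E²/(5 + E))
a(p) = -4*p/(5 + p) (a(p) = (-4*p²/(5 + p))/p = -4*p/(5 + p))
-24142 + a(37*(-1)) = -24142 - 4*37*(-1)/(5 + 37*(-1)) = -24142 - 4*(-37)/(5 - 37) = -24142 - 4*(-37)/(-32) = -24142 - 4*(-37)*(-1/32) = -24142 - 37/8 = -193173/8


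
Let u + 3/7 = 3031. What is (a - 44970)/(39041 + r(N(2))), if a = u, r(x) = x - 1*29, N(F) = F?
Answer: -146788/136549 ≈ -1.0750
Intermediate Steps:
u = 21214/7 (u = -3/7 + 3031 = 21214/7 ≈ 3030.6)
r(x) = -29 + x (r(x) = x - 29 = -29 + x)
a = 21214/7 ≈ 3030.6
(a - 44970)/(39041 + r(N(2))) = (21214/7 - 44970)/(39041 + (-29 + 2)) = -293576/(7*(39041 - 27)) = -293576/7/39014 = -293576/7*1/39014 = -146788/136549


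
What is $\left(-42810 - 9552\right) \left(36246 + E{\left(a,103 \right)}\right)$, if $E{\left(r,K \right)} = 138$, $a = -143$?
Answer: $-1905139008$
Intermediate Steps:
$\left(-42810 - 9552\right) \left(36246 + E{\left(a,103 \right)}\right) = \left(-42810 - 9552\right) \left(36246 + 138\right) = \left(-52362\right) 36384 = -1905139008$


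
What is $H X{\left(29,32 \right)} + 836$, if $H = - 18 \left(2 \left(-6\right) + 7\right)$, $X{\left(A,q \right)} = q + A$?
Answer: $6326$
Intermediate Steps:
$X{\left(A,q \right)} = A + q$
$H = 90$ ($H = - 18 \left(-12 + 7\right) = \left(-18\right) \left(-5\right) = 90$)
$H X{\left(29,32 \right)} + 836 = 90 \left(29 + 32\right) + 836 = 90 \cdot 61 + 836 = 5490 + 836 = 6326$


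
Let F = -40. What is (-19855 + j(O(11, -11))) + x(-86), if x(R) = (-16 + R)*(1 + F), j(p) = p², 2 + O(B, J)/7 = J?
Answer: -7596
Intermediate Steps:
O(B, J) = -14 + 7*J
x(R) = 624 - 39*R (x(R) = (-16 + R)*(1 - 40) = (-16 + R)*(-39) = 624 - 39*R)
(-19855 + j(O(11, -11))) + x(-86) = (-19855 + (-14 + 7*(-11))²) + (624 - 39*(-86)) = (-19855 + (-14 - 77)²) + (624 + 3354) = (-19855 + (-91)²) + 3978 = (-19855 + 8281) + 3978 = -11574 + 3978 = -7596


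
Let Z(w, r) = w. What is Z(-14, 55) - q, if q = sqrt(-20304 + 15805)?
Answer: -14 - I*sqrt(4499) ≈ -14.0 - 67.075*I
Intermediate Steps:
q = I*sqrt(4499) (q = sqrt(-4499) = I*sqrt(4499) ≈ 67.075*I)
Z(-14, 55) - q = -14 - I*sqrt(4499)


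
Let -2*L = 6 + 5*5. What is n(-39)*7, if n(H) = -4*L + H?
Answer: 161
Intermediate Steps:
L = -31/2 (L = -(6 + 5*5)/2 = -(6 + 25)/2 = -½*31 = -31/2 ≈ -15.500)
n(H) = 62 + H (n(H) = -4*(-31/2) + H = 62 + H)
n(-39)*7 = (62 - 39)*7 = 23*7 = 161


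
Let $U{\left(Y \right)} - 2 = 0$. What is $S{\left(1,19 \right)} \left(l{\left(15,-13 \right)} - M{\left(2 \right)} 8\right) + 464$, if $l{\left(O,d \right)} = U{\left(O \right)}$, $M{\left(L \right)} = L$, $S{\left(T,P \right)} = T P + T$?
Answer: $184$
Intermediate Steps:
$S{\left(T,P \right)} = T + P T$ ($S{\left(T,P \right)} = P T + T = T + P T$)
$U{\left(Y \right)} = 2$ ($U{\left(Y \right)} = 2 + 0 = 2$)
$l{\left(O,d \right)} = 2$
$S{\left(1,19 \right)} \left(l{\left(15,-13 \right)} - M{\left(2 \right)} 8\right) + 464 = 1 \left(1 + 19\right) \left(2 - 2 \cdot 8\right) + 464 = 1 \cdot 20 \left(2 - 16\right) + 464 = 20 \left(2 - 16\right) + 464 = 20 \left(-14\right) + 464 = -280 + 464 = 184$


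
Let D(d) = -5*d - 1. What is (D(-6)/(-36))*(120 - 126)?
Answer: 29/6 ≈ 4.8333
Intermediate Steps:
D(d) = -1 - 5*d
(D(-6)/(-36))*(120 - 126) = ((-1 - 5*(-6))/(-36))*(120 - 126) = ((-1 + 30)*(-1/36))*(-6) = (29*(-1/36))*(-6) = -29/36*(-6) = 29/6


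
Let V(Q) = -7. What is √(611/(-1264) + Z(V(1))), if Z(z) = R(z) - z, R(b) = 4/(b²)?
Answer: √32284851/2212 ≈ 2.5687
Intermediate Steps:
R(b) = 4/b²
Z(z) = -z + 4/z² (Z(z) = 4/z² - z = -z + 4/z²)
√(611/(-1264) + Z(V(1))) = √(611/(-1264) + (-1*(-7) + 4/(-7)²)) = √(611*(-1/1264) + (7 + 4*(1/49))) = √(-611/1264 + (7 + 4/49)) = √(-611/1264 + 347/49) = √(408669/61936) = √32284851/2212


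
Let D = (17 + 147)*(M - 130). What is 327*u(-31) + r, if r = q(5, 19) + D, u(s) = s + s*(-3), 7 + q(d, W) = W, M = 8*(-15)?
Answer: -20714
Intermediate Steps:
M = -120
q(d, W) = -7 + W
u(s) = -2*s (u(s) = s - 3*s = -2*s)
D = -41000 (D = (17 + 147)*(-120 - 130) = 164*(-250) = -41000)
r = -40988 (r = (-7 + 19) - 41000 = 12 - 41000 = -40988)
327*u(-31) + r = 327*(-2*(-31)) - 40988 = 327*62 - 40988 = 20274 - 40988 = -20714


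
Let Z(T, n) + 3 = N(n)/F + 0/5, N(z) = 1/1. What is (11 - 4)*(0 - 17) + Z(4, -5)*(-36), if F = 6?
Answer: -17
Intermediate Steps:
N(z) = 1
Z(T, n) = -17/6 (Z(T, n) = -3 + (1/6 + 0/5) = -3 + (1*(1/6) + 0*(1/5)) = -3 + (1/6 + 0) = -3 + 1/6 = -17/6)
(11 - 4)*(0 - 17) + Z(4, -5)*(-36) = (11 - 4)*(0 - 17) - 17/6*(-36) = 7*(-17) + 102 = -119 + 102 = -17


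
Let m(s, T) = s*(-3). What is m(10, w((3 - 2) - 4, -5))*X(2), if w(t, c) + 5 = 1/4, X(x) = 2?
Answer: -60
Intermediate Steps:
w(t, c) = -19/4 (w(t, c) = -5 + 1/4 = -19/4)
m(s, T) = -3*s
m(10, w((3 - 2) - 4, -5))*X(2) = -3*10*2 = -30*2 = -60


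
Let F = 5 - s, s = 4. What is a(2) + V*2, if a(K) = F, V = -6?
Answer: -11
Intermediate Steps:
F = 1 (F = 5 - 1*4 = 5 - 4 = 1)
a(K) = 1
a(2) + V*2 = 1 - 6*2 = 1 - 12 = -11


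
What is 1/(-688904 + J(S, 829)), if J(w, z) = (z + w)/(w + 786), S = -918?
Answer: -132/90935239 ≈ -1.4516e-6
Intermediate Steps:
J(w, z) = (w + z)/(786 + w)
1/(-688904 + J(S, 829)) = 1/(-688904 + (-918 + 829)/(786 - 918)) = 1/(-688904 - 89/(-132)) = 1/(-688904 - 1/132*(-89)) = 1/(-688904 + 89/132) = 1/(-90935239/132) = -132/90935239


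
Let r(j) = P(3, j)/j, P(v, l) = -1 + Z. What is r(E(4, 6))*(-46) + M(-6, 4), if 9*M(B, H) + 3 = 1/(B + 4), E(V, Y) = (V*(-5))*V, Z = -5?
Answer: -691/180 ≈ -3.8389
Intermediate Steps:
E(V, Y) = -5*V² (E(V, Y) = (-5*V)*V = -5*V²)
M(B, H) = -⅓ + 1/(9*(4 + B)) (M(B, H) = -⅓ + 1/(9*(B + 4)) = -⅓ + 1/(9*(4 + B)))
P(v, l) = -6 (P(v, l) = -1 - 5 = -6)
r(j) = -6/j
r(E(4, 6))*(-46) + M(-6, 4) = -6/((-5*4²))*(-46) + (-11 - 3*(-6))/(9*(4 - 6)) = -6/((-5*16))*(-46) + (⅑)*(-11 + 18)/(-2) = -6/(-80)*(-46) + (⅑)*(-½)*7 = -6*(-1/80)*(-46) - 7/18 = (3/40)*(-46) - 7/18 = -69/20 - 7/18 = -691/180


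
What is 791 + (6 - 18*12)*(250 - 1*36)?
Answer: -44149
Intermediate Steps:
791 + (6 - 18*12)*(250 - 1*36) = 791 + (6 - 216)*(250 - 36) = 791 - 210*214 = 791 - 44940 = -44149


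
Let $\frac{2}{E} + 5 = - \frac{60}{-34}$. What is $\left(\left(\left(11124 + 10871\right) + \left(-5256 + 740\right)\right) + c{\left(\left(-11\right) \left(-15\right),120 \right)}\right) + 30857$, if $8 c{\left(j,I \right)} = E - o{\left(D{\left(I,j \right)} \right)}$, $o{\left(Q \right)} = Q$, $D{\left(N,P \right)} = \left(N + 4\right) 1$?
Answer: $\frac{10630493}{220} \approx 48320.0$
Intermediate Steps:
$E = - \frac{34}{55}$ ($E = \frac{2}{-5 - \frac{60}{-34}} = \frac{2}{-5 - - \frac{30}{17}} = \frac{2}{-5 + \frac{30}{17}} = \frac{2}{- \frac{55}{17}} = 2 \left(- \frac{17}{55}\right) = - \frac{34}{55} \approx -0.61818$)
$D{\left(N,P \right)} = 4 + N$ ($D{\left(N,P \right)} = \left(4 + N\right) 1 = 4 + N$)
$c{\left(j,I \right)} = - \frac{127}{220} - \frac{I}{8}$ ($c{\left(j,I \right)} = \frac{- \frac{34}{55} - \left(4 + I\right)}{8} = \frac{- \frac{254}{55} - I}{8} = - \frac{127}{220} - \frac{I}{8}$)
$\left(\left(\left(11124 + 10871\right) + \left(-5256 + 740\right)\right) + c{\left(\left(-11\right) \left(-15\right),120 \right)}\right) + 30857 = \left(\left(\left(11124 + 10871\right) + \left(-5256 + 740\right)\right) - \frac{3427}{220}\right) + 30857 = \left(\left(21995 - 4516\right) - \frac{3427}{220}\right) + 30857 = \left(17479 - \frac{3427}{220}\right) + 30857 = \frac{3841953}{220} + 30857 = \frac{10630493}{220}$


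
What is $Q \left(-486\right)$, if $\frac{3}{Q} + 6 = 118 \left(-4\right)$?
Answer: $\frac{729}{239} \approx 3.0502$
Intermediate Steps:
$Q = - \frac{3}{478}$ ($Q = \frac{3}{-6 + 118 \left(-4\right)} = \frac{3}{-6 - 472} = \frac{3}{-478} = 3 \left(- \frac{1}{478}\right) = - \frac{3}{478} \approx -0.0062762$)
$Q \left(-486\right) = \left(- \frac{3}{478}\right) \left(-486\right) = \frac{729}{239}$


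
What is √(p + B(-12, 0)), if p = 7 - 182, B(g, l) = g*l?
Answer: 5*I*√7 ≈ 13.229*I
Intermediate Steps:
p = -175
√(p + B(-12, 0)) = √(-175 - 12*0) = √(-175 + 0) = √(-175) = 5*I*√7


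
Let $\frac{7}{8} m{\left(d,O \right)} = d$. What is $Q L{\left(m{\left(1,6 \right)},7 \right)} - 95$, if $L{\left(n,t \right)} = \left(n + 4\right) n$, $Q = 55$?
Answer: $\frac{11185}{49} \approx 228.27$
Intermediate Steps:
$m{\left(d,O \right)} = \frac{8 d}{7}$
$L{\left(n,t \right)} = n \left(4 + n\right)$ ($L{\left(n,t \right)} = \left(4 + n\right) n = n \left(4 + n\right)$)
$Q L{\left(m{\left(1,6 \right)},7 \right)} - 95 = 55 \cdot \frac{8}{7} \cdot 1 \left(4 + \frac{8}{7} \cdot 1\right) - 95 = 55 \frac{8 \left(4 + \frac{8}{7}\right)}{7} - 95 = 55 \cdot \frac{8}{7} \cdot \frac{36}{7} - 95 = 55 \cdot \frac{288}{49} - 95 = \frac{15840}{49} - 95 = \frac{11185}{49}$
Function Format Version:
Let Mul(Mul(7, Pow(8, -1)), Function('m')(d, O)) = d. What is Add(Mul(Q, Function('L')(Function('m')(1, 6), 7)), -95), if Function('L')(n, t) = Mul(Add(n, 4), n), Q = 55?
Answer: Rational(11185, 49) ≈ 228.27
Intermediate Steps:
Function('m')(d, O) = Mul(Rational(8, 7), d)
Function('L')(n, t) = Mul(n, Add(4, n)) (Function('L')(n, t) = Mul(Add(4, n), n) = Mul(n, Add(4, n)))
Add(Mul(Q, Function('L')(Function('m')(1, 6), 7)), -95) = Add(Mul(55, Mul(Mul(Rational(8, 7), 1), Add(4, Mul(Rational(8, 7), 1)))), -95) = Add(Mul(55, Mul(Rational(8, 7), Add(4, Rational(8, 7)))), -95) = Add(Mul(55, Mul(Rational(8, 7), Rational(36, 7))), -95) = Add(Mul(55, Rational(288, 49)), -95) = Add(Rational(15840, 49), -95) = Rational(11185, 49)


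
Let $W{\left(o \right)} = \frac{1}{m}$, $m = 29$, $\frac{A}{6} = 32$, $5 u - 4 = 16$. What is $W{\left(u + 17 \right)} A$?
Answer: $\frac{192}{29} \approx 6.6207$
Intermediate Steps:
$u = 4$ ($u = \frac{4}{5} + \frac{1}{5} \cdot 16 = \frac{4}{5} + \frac{16}{5} = 4$)
$A = 192$ ($A = 6 \cdot 32 = 192$)
$W{\left(o \right)} = \frac{1}{29}$
$W{\left(u + 17 \right)} A = \frac{1}{29} \cdot 192 = \frac{192}{29}$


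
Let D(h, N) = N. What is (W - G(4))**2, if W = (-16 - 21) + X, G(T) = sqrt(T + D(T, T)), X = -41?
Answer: 6092 + 312*sqrt(2) ≈ 6533.2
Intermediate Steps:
G(T) = sqrt(2)*sqrt(T) (G(T) = sqrt(T + T) = sqrt(2*T) = sqrt(2)*sqrt(T))
W = -78 (W = (-16 - 21) - 41 = -37 - 41 = -78)
(W - G(4))**2 = (-78 - sqrt(2)*sqrt(4))**2 = (-78 - sqrt(2)*2)**2 = (-78 - 2*sqrt(2))**2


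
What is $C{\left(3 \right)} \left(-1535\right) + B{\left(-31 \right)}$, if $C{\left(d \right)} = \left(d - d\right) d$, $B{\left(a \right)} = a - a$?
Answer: $0$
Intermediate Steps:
$B{\left(a \right)} = 0$
$C{\left(d \right)} = 0$ ($C{\left(d \right)} = 0 d = 0$)
$C{\left(3 \right)} \left(-1535\right) + B{\left(-31 \right)} = 0 \left(-1535\right) + 0 = 0 + 0 = 0$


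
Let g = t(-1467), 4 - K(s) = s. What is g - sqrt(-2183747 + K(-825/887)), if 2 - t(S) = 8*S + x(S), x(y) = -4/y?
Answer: 17219642/1467 - 4*I*sqrt(107381285287)/887 ≈ 11738.0 - 1477.7*I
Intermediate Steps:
K(s) = 4 - s
t(S) = 2 - 8*S + 4/S (t(S) = 2 - (8*S - 4/S) = 2 - (-4/S + 8*S) = 2 + (-8*S + 4/S) = 2 - 8*S + 4/S)
g = 17219642/1467 (g = 2 - 8*(-1467) + 4/(-1467) = 2 + 11736 + 4*(-1/1467) = 2 + 11736 - 4/1467 = 17219642/1467 ≈ 11738.)
g - sqrt(-2183747 + K(-825/887)) = 17219642/1467 - sqrt(-2183747 + (4 - (-825)/887)) = 17219642/1467 - sqrt(-2183747 + (4 - 1*(-825/887))) = 17219642/1467 - sqrt(-2183747 + (4 + 825/887)) = 17219642/1467 - sqrt(-2183747 + 4373/887) = 17219642/1467 - sqrt(-1936979216/887) = 17219642/1467 - 4*I*sqrt(107381285287)/887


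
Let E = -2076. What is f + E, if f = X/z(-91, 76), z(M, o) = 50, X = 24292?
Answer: -39754/25 ≈ -1590.2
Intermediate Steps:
f = 12146/25 (f = 24292/50 = 24292*(1/50) = 12146/25 ≈ 485.84)
f + E = 12146/25 - 2076 = -39754/25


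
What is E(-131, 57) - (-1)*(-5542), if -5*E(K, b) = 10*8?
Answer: -5558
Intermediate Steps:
E(K, b) = -16 (E(K, b) = -2*8 = -⅕*80 = -16)
E(-131, 57) - (-1)*(-5542) = -16 - (-1)*(-5542) = -16 - 1*5542 = -16 - 5542 = -5558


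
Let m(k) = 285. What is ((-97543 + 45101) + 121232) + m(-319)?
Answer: 69075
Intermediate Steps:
((-97543 + 45101) + 121232) + m(-319) = ((-97543 + 45101) + 121232) + 285 = (-52442 + 121232) + 285 = 68790 + 285 = 69075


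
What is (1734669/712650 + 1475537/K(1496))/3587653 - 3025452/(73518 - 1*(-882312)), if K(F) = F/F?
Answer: -74780004282706907/27153440715949150 ≈ -2.7540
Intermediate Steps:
K(F) = 1
(1734669/712650 + 1475537/K(1496))/3587653 - 3025452/(73518 - 1*(-882312)) = (1734669/712650 + 1475537/1)/3587653 - 3025452/(73518 - 1*(-882312)) = (1734669*(1/712650) + 1475537*1)*(1/3587653) - 3025452/(73518 + 882312) = (578223/237550 + 1475537)*(1/3587653) - 3025452/955830 = (350514392573/237550)*(1/3587653) - 3025452*1/955830 = 350514392573/852246970150 - 504242/159305 = -74780004282706907/27153440715949150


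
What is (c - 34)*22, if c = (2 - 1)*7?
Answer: -594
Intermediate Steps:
c = 7 (c = 1*7 = 7)
(c - 34)*22 = (7 - 34)*22 = -27*22 = -594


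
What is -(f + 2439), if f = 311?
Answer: -2750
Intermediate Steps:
-(f + 2439) = -(311 + 2439) = -1*2750 = -2750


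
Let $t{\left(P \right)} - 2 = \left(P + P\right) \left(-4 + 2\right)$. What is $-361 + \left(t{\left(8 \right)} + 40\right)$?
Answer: $-351$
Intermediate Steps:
$t{\left(P \right)} = 2 - 4 P$ ($t{\left(P \right)} = 2 + \left(P + P\right) \left(-4 + 2\right) = 2 + 2 P \left(-2\right) = 2 - 4 P$)
$-361 + \left(t{\left(8 \right)} + 40\right) = -361 + \left(\left(2 - 32\right) + 40\right) = -361 + \left(-30 + 40\right) = -361 + 10 = -351$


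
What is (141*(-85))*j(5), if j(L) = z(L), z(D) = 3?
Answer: -35955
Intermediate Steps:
j(L) = 3
(141*(-85))*j(5) = (141*(-85))*3 = -11985*3 = -35955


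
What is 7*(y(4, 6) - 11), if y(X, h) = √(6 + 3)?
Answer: -56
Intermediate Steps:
y(X, h) = 3 (y(X, h) = √9 = 3)
7*(y(4, 6) - 11) = 7*(3 - 11) = 7*(-8) = -56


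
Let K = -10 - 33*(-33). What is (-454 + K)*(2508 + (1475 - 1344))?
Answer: 1649375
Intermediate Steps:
K = 1079 (K = -10 + 1089 = 1079)
(-454 + K)*(2508 + (1475 - 1344)) = (-454 + 1079)*(2508 + (1475 - 1344)) = 625*(2508 + 131) = 625*2639 = 1649375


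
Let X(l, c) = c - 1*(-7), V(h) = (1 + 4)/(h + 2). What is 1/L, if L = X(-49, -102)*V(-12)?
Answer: 2/95 ≈ 0.021053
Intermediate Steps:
V(h) = 5/(2 + h)
X(l, c) = 7 + c (X(l, c) = c + 7 = 7 + c)
L = 95/2 (L = (7 - 102)*(5/(2 - 12)) = -475/(-10) = -475*(-1)/10 = -95*(-½) = 95/2 ≈ 47.500)
1/L = 1/(95/2) = 2/95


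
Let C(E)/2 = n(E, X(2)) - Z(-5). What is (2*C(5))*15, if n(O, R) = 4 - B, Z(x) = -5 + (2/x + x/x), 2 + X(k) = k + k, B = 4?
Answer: 264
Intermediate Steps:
X(k) = -2 + 2*k (X(k) = -2 + (k + k) = -2 + 2*k)
Z(x) = -4 + 2/x (Z(x) = -5 + (2/x + 1) = -5 + (1 + 2/x) = -4 + 2/x)
n(O, R) = 0 (n(O, R) = 4 - 1*4 = 4 - 4 = 0)
C(E) = 44/5 (C(E) = 2*(0 - (-4 + 2/(-5))) = 2*(0 - (-4 + 2*(-1/5))) = 2*(0 - (-4 - 2/5)) = 2*(0 - 1*(-22/5)) = 2*(0 + 22/5) = 2*(22/5) = 44/5)
(2*C(5))*15 = (2*(44/5))*15 = (88/5)*15 = 264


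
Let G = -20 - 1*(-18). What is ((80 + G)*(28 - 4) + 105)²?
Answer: 3908529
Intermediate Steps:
G = -2 (G = -20 + 18 = -2)
((80 + G)*(28 - 4) + 105)² = ((80 - 2)*(28 - 4) + 105)² = (78*24 + 105)² = (1872 + 105)² = 1977² = 3908529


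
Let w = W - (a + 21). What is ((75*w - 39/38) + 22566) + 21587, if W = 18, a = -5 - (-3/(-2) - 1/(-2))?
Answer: 1689175/38 ≈ 44452.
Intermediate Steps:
a = -7 (a = -5 - (-3*(-½) - 1*(-½)) = -5 - (3/2 + ½) = -5 - 1*2 = -5 - 2 = -7)
w = 4 (w = 18 - (-7 + 21) = 18 - 1*14 = 18 - 14 = 4)
((75*w - 39/38) + 22566) + 21587 = ((75*4 - 39/38) + 22566) + 21587 = ((300 - 39*1/38) + 22566) + 21587 = ((300 - 39/38) + 22566) + 21587 = (11361/38 + 22566) + 21587 = 868869/38 + 21587 = 1689175/38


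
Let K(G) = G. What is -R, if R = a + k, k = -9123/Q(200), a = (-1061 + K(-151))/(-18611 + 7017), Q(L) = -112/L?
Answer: -1322159259/81158 ≈ -16291.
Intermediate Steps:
a = 606/5797 (a = (-1061 - 151)/(-18611 + 7017) = -1212/(-11594) = -1212*(-1/11594) = 606/5797 ≈ 0.10454)
k = 228075/14 (k = -9123/((-112/200)) = -9123/((-112*1/200)) = -9123/(-14/25) = -9123*(-25/14) = 228075/14 ≈ 16291.)
R = 1322159259/81158 (R = 606/5797 + 228075/14 = 1322159259/81158 ≈ 16291.)
-R = -1*1322159259/81158 = -1322159259/81158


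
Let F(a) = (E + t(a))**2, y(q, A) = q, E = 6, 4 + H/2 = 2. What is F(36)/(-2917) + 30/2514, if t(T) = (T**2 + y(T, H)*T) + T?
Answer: -2906988979/1222223 ≈ -2378.4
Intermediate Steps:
H = -4 (H = -8 + 2*2 = -8 + 4 = -4)
t(T) = T + 2*T**2 (t(T) = (T**2 + T*T) + T = (T**2 + T**2) + T = 2*T**2 + T = T + 2*T**2)
F(a) = (6 + a*(1 + 2*a))**2
F(36)/(-2917) + 30/2514 = (6 + 36*(1 + 2*36))**2/(-2917) + 30/2514 = (6 + 36*(1 + 72))**2*(-1/2917) + 30*(1/2514) = (6 + 36*73)**2*(-1/2917) + 5/419 = (6 + 2628)**2*(-1/2917) + 5/419 = 2634**2*(-1/2917) + 5/419 = 6937956*(-1/2917) + 5/419 = -6937956/2917 + 5/419 = -2906988979/1222223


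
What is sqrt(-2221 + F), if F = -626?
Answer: I*sqrt(2847) ≈ 53.357*I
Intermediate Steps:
sqrt(-2221 + F) = sqrt(-2221 - 626) = sqrt(-2847) = I*sqrt(2847)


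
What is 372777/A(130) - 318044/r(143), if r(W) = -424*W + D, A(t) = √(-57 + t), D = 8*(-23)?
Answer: 79511/15204 + 372777*√73/73 ≈ 43636.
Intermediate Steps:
D = -184
r(W) = -184 - 424*W (r(W) = -424*W - 184 = -184 - 424*W)
372777/A(130) - 318044/r(143) = 372777/(√(-57 + 130)) - 318044/(-184 - 424*143) = 372777/(√73) - 318044/(-184 - 60632) = 372777*(√73/73) - 318044/(-60816) = 372777*√73/73 - 318044*(-1/60816) = 372777*√73/73 + 79511/15204 = 79511/15204 + 372777*√73/73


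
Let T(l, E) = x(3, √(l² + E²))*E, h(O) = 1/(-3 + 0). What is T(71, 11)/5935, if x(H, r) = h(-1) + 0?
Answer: -11/17805 ≈ -0.00061780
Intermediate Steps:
h(O) = -⅓ (h(O) = 1/(-3) = -⅓)
x(H, r) = -⅓ (x(H, r) = -⅓ + 0 = -⅓)
T(l, E) = -E/3
T(71, 11)/5935 = -⅓*11/5935 = -11/3*1/5935 = -11/17805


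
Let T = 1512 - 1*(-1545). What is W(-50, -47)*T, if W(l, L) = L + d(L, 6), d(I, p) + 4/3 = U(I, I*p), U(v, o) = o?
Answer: -1009829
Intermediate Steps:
d(I, p) = -4/3 + I*p
T = 3057 (T = 1512 + 1545 = 3057)
W(l, L) = -4/3 + 7*L (W(l, L) = L + (-4/3 + L*6) = L + (-4/3 + 6*L) = -4/3 + 7*L)
W(-50, -47)*T = (-4/3 + 7*(-47))*3057 = (-4/3 - 329)*3057 = -991/3*3057 = -1009829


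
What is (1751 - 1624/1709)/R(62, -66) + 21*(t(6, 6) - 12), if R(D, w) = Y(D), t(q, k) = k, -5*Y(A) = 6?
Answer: -5415393/3418 ≈ -1584.4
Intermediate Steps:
Y(A) = -6/5 (Y(A) = -⅕*6 = -6/5)
R(D, w) = -6/5
(1751 - 1624/1709)/R(62, -66) + 21*(t(6, 6) - 12) = (1751 - 1624/1709)/(-6/5) + 21*(6 - 12) = (1751 - 1624*1/1709)*(-⅚) + 21*(-6) = (1751 - 1624/1709)*(-⅚) - 126 = (2990835/1709)*(-⅚) - 126 = -4984725/3418 - 126 = -5415393/3418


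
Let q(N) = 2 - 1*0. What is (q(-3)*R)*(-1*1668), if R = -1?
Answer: 3336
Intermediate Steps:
q(N) = 2 (q(N) = 2 + 0 = 2)
(q(-3)*R)*(-1*1668) = (2*(-1))*(-1*1668) = -2*(-1668) = 3336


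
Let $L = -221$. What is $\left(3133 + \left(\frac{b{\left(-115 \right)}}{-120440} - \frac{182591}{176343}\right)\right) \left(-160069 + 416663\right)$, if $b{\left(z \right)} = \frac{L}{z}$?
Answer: $\frac{981431858250626580109}{1221228177900} \approx 8.0364 \cdot 10^{8}$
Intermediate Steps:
$b{\left(z \right)} = - \frac{221}{z}$
$\left(3133 + \left(\frac{b{\left(-115 \right)}}{-120440} - \frac{182591}{176343}\right)\right) \left(-160069 + 416663\right) = \left(3133 - \left(\frac{182591}{176343} - \frac{\left(-221\right) \frac{1}{-115}}{-120440}\right)\right) \left(-160069 + 416663\right) = \left(3133 - \left(\frac{182591}{176343} - \left(-221\right) \left(- \frac{1}{115}\right) \left(- \frac{1}{120440}\right)\right)\right) 256594 = \left(3133 + \left(\frac{221}{115} \left(- \frac{1}{120440}\right) - \frac{182591}{176343}\right)\right) 256594 = \left(3133 - \frac{2529033876403}{2442456355800}\right) 256594 = \frac{7649686728844997}{2442456355800} \cdot 256594 = \frac{981431858250626580109}{1221228177900}$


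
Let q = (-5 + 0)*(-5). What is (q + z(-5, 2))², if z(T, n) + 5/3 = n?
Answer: 5776/9 ≈ 641.78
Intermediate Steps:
z(T, n) = -5/3 + n
q = 25 (q = -5*(-5) = 25)
(q + z(-5, 2))² = (25 + (-5/3 + 2))² = (25 + ⅓)² = (76/3)² = 5776/9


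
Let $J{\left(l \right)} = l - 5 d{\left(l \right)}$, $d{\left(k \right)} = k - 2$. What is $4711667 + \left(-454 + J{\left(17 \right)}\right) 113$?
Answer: $4653811$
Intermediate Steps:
$d{\left(k \right)} = -2 + k$
$J{\left(l \right)} = 10 - 4 l$ ($J{\left(l \right)} = l - 5 \left(-2 + l\right) = l - \left(-10 + 5 l\right) = 10 - 4 l$)
$4711667 + \left(-454 + J{\left(17 \right)}\right) 113 = 4711667 + \left(-454 + \left(10 - 68\right)\right) 113 = 4711667 + \left(-454 - 58\right) 113 = 4711667 - 57856 = 4653811$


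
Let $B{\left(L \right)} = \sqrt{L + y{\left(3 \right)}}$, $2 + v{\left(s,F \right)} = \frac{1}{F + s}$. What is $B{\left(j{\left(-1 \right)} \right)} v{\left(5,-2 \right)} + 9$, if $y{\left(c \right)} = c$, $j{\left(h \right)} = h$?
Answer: $9 - \frac{5 \sqrt{2}}{3} \approx 6.643$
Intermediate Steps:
$v{\left(s,F \right)} = -2 + \frac{1}{F + s}$
$B{\left(L \right)} = \sqrt{3 + L}$ ($B{\left(L \right)} = \sqrt{L + 3} = \sqrt{3 + L}$)
$B{\left(j{\left(-1 \right)} \right)} v{\left(5,-2 \right)} + 9 = \sqrt{3 - 1} \frac{1 - -4 - 10}{-2 + 5} + 9 = \sqrt{2} \frac{1 + 4 - 10}{3} + 9 = \sqrt{2} \cdot \frac{1}{3} \left(-5\right) + 9 = \sqrt{2} \left(- \frac{5}{3}\right) + 9 = - \frac{5 \sqrt{2}}{3} + 9 = 9 - \frac{5 \sqrt{2}}{3}$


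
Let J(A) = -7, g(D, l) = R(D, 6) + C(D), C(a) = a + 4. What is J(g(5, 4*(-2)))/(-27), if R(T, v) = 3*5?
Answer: 7/27 ≈ 0.25926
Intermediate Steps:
C(a) = 4 + a
R(T, v) = 15
g(D, l) = 19 + D (g(D, l) = 15 + (4 + D) = 19 + D)
J(g(5, 4*(-2)))/(-27) = -7/(-27) = -1/27*(-7) = 7/27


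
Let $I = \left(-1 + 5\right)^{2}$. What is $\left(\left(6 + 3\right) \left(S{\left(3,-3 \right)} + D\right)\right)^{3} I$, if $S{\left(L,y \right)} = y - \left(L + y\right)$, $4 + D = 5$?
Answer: $-93312$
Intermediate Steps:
$D = 1$ ($D = -4 + 5 = 1$)
$S{\left(L,y \right)} = - L$ ($S{\left(L,y \right)} = y - \left(L + y\right) = - L$)
$I = 16$ ($I = 4^{2} = 16$)
$\left(\left(6 + 3\right) \left(S{\left(3,-3 \right)} + D\right)\right)^{3} I = \left(\left(6 + 3\right) \left(\left(-1\right) 3 + 1\right)\right)^{3} \cdot 16 = \left(9 \left(-3 + 1\right)\right)^{3} \cdot 16 = \left(9 \left(-2\right)\right)^{3} \cdot 16 = \left(-18\right)^{3} \cdot 16 = \left(-5832\right) 16 = -93312$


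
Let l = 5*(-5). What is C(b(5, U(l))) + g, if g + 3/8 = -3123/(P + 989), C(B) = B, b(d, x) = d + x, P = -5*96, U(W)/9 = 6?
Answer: 213737/4072 ≈ 52.489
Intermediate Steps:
l = -25
U(W) = 54 (U(W) = 9*6 = 54)
P = -480
g = -26511/4072 (g = -3/8 - 3123/(-480 + 989) = -3/8 - 3123/509 = -26511/4072 ≈ -6.5106)
C(b(5, U(l))) + g = (5 + 54) - 26511/4072 = 59 - 26511/4072 = 213737/4072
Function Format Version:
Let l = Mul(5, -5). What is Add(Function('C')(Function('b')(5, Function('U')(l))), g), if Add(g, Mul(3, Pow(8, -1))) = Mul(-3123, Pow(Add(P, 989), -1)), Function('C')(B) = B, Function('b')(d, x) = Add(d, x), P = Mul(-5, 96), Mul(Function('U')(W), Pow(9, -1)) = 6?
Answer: Rational(213737, 4072) ≈ 52.489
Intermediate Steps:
l = -25
Function('U')(W) = 54 (Function('U')(W) = Mul(9, 6) = 54)
P = -480
g = Rational(-26511, 4072) (g = Add(Rational(-3, 8), Mul(-3123, Pow(Add(-480, 989), -1))) = Add(Rational(-3, 8), Mul(-3123, Pow(509, -1))) = Add(Rational(-3, 8), Mul(-3123, Rational(1, 509))) = Add(Rational(-3, 8), Rational(-3123, 509)) = Rational(-26511, 4072) ≈ -6.5106)
Add(Function('C')(Function('b')(5, Function('U')(l))), g) = Add(Add(5, 54), Rational(-26511, 4072)) = Add(59, Rational(-26511, 4072)) = Rational(213737, 4072)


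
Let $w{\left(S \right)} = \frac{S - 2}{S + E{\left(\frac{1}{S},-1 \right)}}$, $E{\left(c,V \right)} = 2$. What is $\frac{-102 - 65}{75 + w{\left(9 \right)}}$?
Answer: $- \frac{1837}{832} \approx -2.2079$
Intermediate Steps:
$w{\left(S \right)} = \frac{-2 + S}{2 + S}$ ($w{\left(S \right)} = \frac{S - 2}{S + 2} = \frac{-2 + S}{2 + S}$)
$\frac{-102 - 65}{75 + w{\left(9 \right)}} = \frac{-102 - 65}{75 + \frac{-2 + 9}{2 + 9}} = \frac{1}{75 + \frac{1}{11} \cdot 7} \left(-167\right) = \frac{1}{75 + \frac{7}{11}} \left(-167\right) = \frac{1}{\frac{832}{11}} \left(-167\right) = \frac{11}{832} \left(-167\right) = - \frac{1837}{832}$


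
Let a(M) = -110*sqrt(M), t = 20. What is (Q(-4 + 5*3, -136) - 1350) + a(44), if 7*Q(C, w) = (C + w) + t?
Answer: -1365 - 220*sqrt(11) ≈ -2094.7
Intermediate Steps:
Q(C, w) = 20/7 + C/7 + w/7 (Q(C, w) = ((C + w) + 20)/7 = (20 + C + w)/7 = 20/7 + C/7 + w/7)
(Q(-4 + 5*3, -136) - 1350) + a(44) = ((20/7 + (-4 + 5*3)/7 + (1/7)*(-136)) - 1350) - 220*sqrt(11) = ((20/7 + (-4 + 15)/7 - 136/7) - 1350) - 220*sqrt(11) = ((20/7 + (1/7)*11 - 136/7) - 1350) - 220*sqrt(11) = ((20/7 + 11/7 - 136/7) - 1350) - 220*sqrt(11) = (-15 - 1350) - 220*sqrt(11) = -1365 - 220*sqrt(11)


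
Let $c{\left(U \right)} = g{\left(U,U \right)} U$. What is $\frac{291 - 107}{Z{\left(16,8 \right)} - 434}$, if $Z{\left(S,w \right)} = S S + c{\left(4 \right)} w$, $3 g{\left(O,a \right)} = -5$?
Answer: $- \frac{276}{347} \approx -0.79539$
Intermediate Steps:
$g{\left(O,a \right)} = - \frac{5}{3}$ ($g{\left(O,a \right)} = \frac{1}{3} \left(-5\right) = - \frac{5}{3}$)
$c{\left(U \right)} = - \frac{5 U}{3}$
$Z{\left(S,w \right)} = S^{2} - \frac{20 w}{3}$ ($Z{\left(S,w \right)} = S S + \left(- \frac{5}{3}\right) 4 w = S^{2} - \frac{20 w}{3}$)
$\frac{291 - 107}{Z{\left(16,8 \right)} - 434} = \frac{291 - 107}{\left(16^{2} - \frac{160}{3}\right) - 434} = \frac{184}{\left(256 - \frac{160}{3}\right) - 434} = \frac{184}{\frac{608}{3} - 434} = \frac{184}{- \frac{694}{3}} = 184 \left(- \frac{3}{694}\right) = - \frac{276}{347}$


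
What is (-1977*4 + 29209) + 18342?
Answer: 39643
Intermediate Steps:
(-1977*4 + 29209) + 18342 = (-7908 + 29209) + 18342 = 21301 + 18342 = 39643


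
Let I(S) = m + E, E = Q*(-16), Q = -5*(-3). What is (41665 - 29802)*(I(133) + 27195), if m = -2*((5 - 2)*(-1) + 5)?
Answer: 319719713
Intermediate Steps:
Q = 15
E = -240 (E = 15*(-16) = -240)
m = -4 (m = -2*(3*(-1) + 5) = -2*(-3 + 5) = -2*2 = -4)
I(S) = -244 (I(S) = -4 - 240 = -244)
(41665 - 29802)*(I(133) + 27195) = (41665 - 29802)*(-244 + 27195) = 11863*26951 = 319719713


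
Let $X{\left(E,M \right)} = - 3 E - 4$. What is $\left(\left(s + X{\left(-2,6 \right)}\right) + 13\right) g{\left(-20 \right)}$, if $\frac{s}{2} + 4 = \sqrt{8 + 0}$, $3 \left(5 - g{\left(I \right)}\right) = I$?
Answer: $\frac{245}{3} + \frac{140 \sqrt{2}}{3} \approx 147.66$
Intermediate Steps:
$X{\left(E,M \right)} = -4 - 3 E$
$g{\left(I \right)} = 5 - \frac{I}{3}$
$s = -8 + 4 \sqrt{2}$ ($s = -8 + 2 \sqrt{8 + 0} = -8 + 2 \sqrt{8} = -8 + 2 \cdot 2 \sqrt{2} = -8 + 4 \sqrt{2} \approx -2.3431$)
$\left(\left(s + X{\left(-2,6 \right)}\right) + 13\right) g{\left(-20 \right)} = \left(\left(\left(-8 + 4 \sqrt{2}\right) - -2\right) + 13\right) \left(5 - - \frac{20}{3}\right) = \left(\left(\left(-8 + 4 \sqrt{2}\right) + \left(-4 + 6\right)\right) + 13\right) \left(5 + \frac{20}{3}\right) = \left(\left(\left(-8 + 4 \sqrt{2}\right) + 2\right) + 13\right) \frac{35}{3} = \left(\left(-6 + 4 \sqrt{2}\right) + 13\right) \frac{35}{3} = \left(7 + 4 \sqrt{2}\right) \frac{35}{3} = \frac{245}{3} + \frac{140 \sqrt{2}}{3}$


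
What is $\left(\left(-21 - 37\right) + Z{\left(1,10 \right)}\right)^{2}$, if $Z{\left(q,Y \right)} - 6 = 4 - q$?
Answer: $2401$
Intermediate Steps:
$Z{\left(q,Y \right)} = 10 - q$ ($Z{\left(q,Y \right)} = 6 - \left(-4 + q\right) = 10 - q$)
$\left(\left(-21 - 37\right) + Z{\left(1,10 \right)}\right)^{2} = \left(\left(-21 - 37\right) + \left(10 - 1\right)\right)^{2} = \left(-58 + \left(10 - 1\right)\right)^{2} = \left(-58 + 9\right)^{2} = \left(-49\right)^{2} = 2401$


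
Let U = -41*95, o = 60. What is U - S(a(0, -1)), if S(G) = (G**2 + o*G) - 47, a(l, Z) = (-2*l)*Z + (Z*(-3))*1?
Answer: -4037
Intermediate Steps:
a(l, Z) = -3*Z - 2*Z*l (a(l, Z) = -2*Z*l - 3*Z*1 = -2*Z*l - 3*Z = -3*Z - 2*Z*l)
U = -3895
S(G) = -47 + G**2 + 60*G (S(G) = (G**2 + 60*G) - 47 = -47 + G**2 + 60*G)
U - S(a(0, -1)) = -3895 - (-47 + (-1*(-1)*(3 + 2*0))**2 + 60*(-1*(-1)*(3 + 2*0))) = -3895 - (-47 + (-1*(-1)*(3 + 0))**2 + 60*(-1*(-1)*(3 + 0))) = -3895 - (-47 + (-1*(-1)*3)**2 + 60*(-1*(-1)*3)) = -3895 - (-47 + 3**2 + 60*3) = -3895 - (-47 + 9 + 180) = -3895 - 1*142 = -3895 - 142 = -4037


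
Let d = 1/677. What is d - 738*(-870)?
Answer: 434674621/677 ≈ 6.4206e+5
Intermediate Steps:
d = 1/677 ≈ 0.0014771
d - 738*(-870) = 1/677 - 738*(-870) = 1/677 + 642060 = 434674621/677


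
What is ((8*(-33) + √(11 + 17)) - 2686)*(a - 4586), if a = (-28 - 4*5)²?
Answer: 6731900 - 4564*√7 ≈ 6.7198e+6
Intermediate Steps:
a = 2304 (a = (-28 - 20)² = (-48)² = 2304)
((8*(-33) + √(11 + 17)) - 2686)*(a - 4586) = ((8*(-33) + √(11 + 17)) - 2686)*(2304 - 4586) = ((-264 + √28) - 2686)*(-2282) = ((-264 + 2*√7) - 2686)*(-2282) = (-2950 + 2*√7)*(-2282) = 6731900 - 4564*√7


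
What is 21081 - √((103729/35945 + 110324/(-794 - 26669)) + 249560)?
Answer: 21081 - √243190125984224604830645/987157535 ≈ 20581.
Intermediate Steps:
21081 - √((103729/35945 + 110324/(-794 - 26669)) + 249560) = 21081 - √((103729*(1/35945) + 110324/(-27463)) + 249560) = 21081 - √((103729/35945 + 110324*(-1/27463)) + 249560) = 21081 - √((103729/35945 - 110324/27463) + 249560) = 21081 - √(-1116886653/987157535 + 249560) = 21081 - √(246353917547947/987157535) = 21081 - √243190125984224604830645/987157535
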